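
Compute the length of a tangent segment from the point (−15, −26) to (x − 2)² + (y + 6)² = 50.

3√71

With centre O = (2, −6), |OP|² = 689 and r² = 50.
The tangent meets the radius at right angles, so tangent² = |PO|² − r² = 689 − 50 = 639.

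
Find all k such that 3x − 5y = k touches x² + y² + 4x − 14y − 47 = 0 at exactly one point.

Tangency holds when the distance from the centre (−2, 7) to the line equals the radius 10:
|3·(−2) − 5·7 − k| / √34 = 10
|k − (−41)| = 10√34.

k = −41 ± 10√34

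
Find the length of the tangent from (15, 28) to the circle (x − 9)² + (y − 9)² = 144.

√253

The centre is (9, 9) and r = 12. The square of the distance from P to the centre is 36 + 361 = 397.
The tangent meets the radius at right angles, so tangent² = |PO|² − r² = 397 − 144 = 253.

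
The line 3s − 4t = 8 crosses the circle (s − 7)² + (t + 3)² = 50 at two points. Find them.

From the line, t = (−8 + 3s)/4. Substituting:
25s² − 200s = 0  ⟹  s² − 8s = 0
s = 8 or s = 0, giving (8, 4) and (0, −2).

(0, −2) and (8, 4)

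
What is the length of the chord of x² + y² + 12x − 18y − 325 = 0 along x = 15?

The distance from (−6, 9) to the line is 21, and r² = 442.
Chord = 2√(r² − d²) = 2·√(1) = 2.

2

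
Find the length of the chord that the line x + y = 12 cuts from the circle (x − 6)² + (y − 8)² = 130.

16√2

The distance from (6, 8) to the line is 2/√2, and r² = 130.
Chord = 2√(r² − d²) = 2·√(128) = 16√2.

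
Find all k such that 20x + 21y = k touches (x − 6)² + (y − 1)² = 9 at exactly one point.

Tangency holds when the distance from the centre (6, 1) to the line equals the radius 3:
|20·6 + 21·1 − k| / √841 = 3
|k − (141)| = 3·29, so k = 228 or k = 54.

k = 54 or k = 228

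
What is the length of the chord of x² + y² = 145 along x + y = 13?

11√2

From the line, y = −x + 13. Substituting:
2x² − 26x + 24 = 0  ⟹  x² − 13x + 12 = 0
x = 12 or x = 1, giving (12, 1) and (1, 12).
|(12, 1) − (1, 12)| = √((11)² + (−11)²) = 11√2.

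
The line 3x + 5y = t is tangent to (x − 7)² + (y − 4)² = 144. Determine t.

t = 41 ± 12√34

Tangency holds when the distance from the centre (7, 4) to the line equals the radius 12:
|3·7 + 5·4 − t| / √34 = 12
|t − (41)| = 12√34.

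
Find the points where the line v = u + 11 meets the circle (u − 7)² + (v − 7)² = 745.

(−17, −6) and (20, 31)

From the line, v = u + 11. Substituting:
2u² − 6u − 680 = 0  ⟹  u² − 3u − 340 = 0
u = 20 or u = −17, giving (20, 31) and (−17, −6).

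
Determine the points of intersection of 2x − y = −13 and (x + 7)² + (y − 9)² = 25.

(−4, 5) and (−2, 9)

From the line, y = 2x + 13. Substituting:
5x² + 30x + 40 = 0  ⟹  x² + 6x + 8 = 0
x = −2 or x = −4, giving (−2, 9) and (−4, 5).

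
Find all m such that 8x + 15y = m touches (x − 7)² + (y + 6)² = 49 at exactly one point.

The line touches the circle iff its distance from (7, −6) is 7:
|8·7 + 15·(−6) − m| / √289 = 7
|m − (−34)| = 7·17, so m = 85 or m = −153.

m = −153 or m = 85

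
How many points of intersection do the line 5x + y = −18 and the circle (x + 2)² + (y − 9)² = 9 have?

0

Substituting the line into the circle gives 26x² + 274x + 724 = 0.
Δ = 75076 − 75296 = −220.
No real roots: the line does not meet the circle.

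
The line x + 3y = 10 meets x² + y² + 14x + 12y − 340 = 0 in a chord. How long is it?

11√10

Express y = (10 − x)/3 and substitute into the circle:
10x² + 70x − 2600 = 0  ⟹  x² + 7x − 260 = 0
x = 13 or x = −20, giving (13, −1) and (−20, 10).
|(13, −1) − (−20, 10)| = √((33)² + (−11)²) = 11√10.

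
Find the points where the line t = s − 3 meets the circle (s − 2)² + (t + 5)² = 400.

(−14, −17) and (14, 11)

Substitute t = s − 3:
2s² − 392 = 0  ⟹  s² − 196 = 0
s = 14 or s = −14, giving (14, 11) and (−14, −17).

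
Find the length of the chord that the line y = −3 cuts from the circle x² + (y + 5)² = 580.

48

Substitute y = −3:
x² − 576 = 0
x = 24 or x = −24, giving (24, −3) and (−24, −3).
|(24, −3) − (−24, −3)| = √((48)² + (0)²) = 48.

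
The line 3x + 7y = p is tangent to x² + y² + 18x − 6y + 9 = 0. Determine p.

For a tangent, require d(centre, line) = r = 9.
|3·(−9) + 7·3 − p| / √58 = 9
|p − (−6)| = 9√58.

p = −6 ± 9√58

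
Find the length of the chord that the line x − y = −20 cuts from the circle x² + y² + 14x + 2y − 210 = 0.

Substitute y = x + 20:
2x² + 56x + 230 = 0  ⟹  x² + 28x + 115 = 0
x = −5 or x = −23, giving (−5, 15) and (−23, −3).
|(−5, 15) − (−23, −3)| = √((18)² + (18)²) = 18√2.

18√2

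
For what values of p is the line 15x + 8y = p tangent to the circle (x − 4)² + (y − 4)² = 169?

p = −129 or p = 313

For a tangent, require d(centre, line) = r = 13.
|15·4 + 8·4 − p| / √289 = 13
|p − (92)| = 13·17, so p = 313 or p = −129.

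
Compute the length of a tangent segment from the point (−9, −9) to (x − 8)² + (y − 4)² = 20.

√438

Centre (8, 4), r² = 20. |PO|² = (−17)² + (−13)² = 458.
The tangent meets the radius at right angles, so tangent² = |PO|² − r² = 458 − 20 = 438.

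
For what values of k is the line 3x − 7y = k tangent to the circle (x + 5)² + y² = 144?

k = −15 ± 12√58

The line touches the circle iff its distance from (−5, 0) is 12:
|3·(−5) − 7·0 − k| / √58 = 12
|k − (−15)| = 12√58.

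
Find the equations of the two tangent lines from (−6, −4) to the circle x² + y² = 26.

A line y − (−4) = m(x − (−6)) is tangent when its distance from (0, 0) is √26:
[m·(6) − (4)]² = 26(m² + 1)
5m² − 24m − 5 = 0, so m = −1/5 or m = 5.
Through (−6, −4) these give x + 5y = −26 and 5x − y = −26.

x + 5y = −26 and 5x − y = −26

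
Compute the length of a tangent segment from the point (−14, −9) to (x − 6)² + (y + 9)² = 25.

5√15

Centre (6, −9), r² = 25. |PO|² = (−20)² + (0)² = 400.
The tangent meets the radius at right angles, so tangent² = |PO|² − r² = 400 − 25 = 375.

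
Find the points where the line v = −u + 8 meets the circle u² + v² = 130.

(−3, 11) and (11, −3)

From the line, v = −u + 8. Substituting:
2u² − 16u − 66 = 0  ⟹  u² − 8u − 33 = 0
u = 11 or u = −3, giving (11, −3) and (−3, 11).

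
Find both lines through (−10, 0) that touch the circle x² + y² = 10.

Write the tangent as mx − y + (0 − m·(−10)) = 0 and set its distance from the centre to √10:
(10m − (0))² = 10(m² + 1)
9m² − 1 = 0, so m = 1/3 or m = −1/3.
Through (−10, 0) these give x − 3y = −10 and x + 3y = −10.

x − 3y = −10 and x + 3y = −10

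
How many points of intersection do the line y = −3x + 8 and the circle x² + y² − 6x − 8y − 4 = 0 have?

2

d² = (3·3 + 1·4 − (8))²/10 = 5/2; r² = 29.
Since d² < r², the line cuts the circle twice.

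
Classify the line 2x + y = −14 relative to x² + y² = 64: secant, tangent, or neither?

secant

Centre (0, 0), r² = 64. Distance² from centre to line = (14)²/5 = 196/5.
Since d² < r², the line cuts the circle twice.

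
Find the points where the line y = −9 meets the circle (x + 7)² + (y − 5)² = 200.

(−9, −9) and (−5, −9)

Substitute y = −9:
x² + 14x + 45 = 0
x = −5 or x = −9, giving (−5, −9) and (−9, −9).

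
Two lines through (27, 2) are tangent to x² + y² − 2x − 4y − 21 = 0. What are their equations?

x − 5y = 17 and x + 5y = 37

Write the tangent as mx − y + (2 − m·(27)) = 0 and set its distance from the centre to √26:
[m·(−26) − (0)]² = 26(m² + 1)
25m² − 1 = 0, so m = 1/5 or m = −1/5.
Through (27, 2) these give x − 5y = 17 and x + 5y = 37.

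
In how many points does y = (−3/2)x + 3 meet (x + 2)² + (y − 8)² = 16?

Substituting the line into the circle gives 13x² + 76x + 52 = 0.
Δ = 5776 − 2704 = 3072.
Two real roots: the line is a secant.

2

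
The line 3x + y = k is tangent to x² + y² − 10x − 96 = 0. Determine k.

For a tangent, require d(centre, line) = r = 11.
|3·5 + 1·0 − k| / √10 = 11
|k − (15)| = 11√10.

k = 15 ± 11√10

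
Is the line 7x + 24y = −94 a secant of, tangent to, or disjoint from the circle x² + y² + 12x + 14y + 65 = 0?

d² = (7·(−6) + 24·(−7) − (−94))²/625 = 13456/625; r² = 20.
Since d² > r², the line lies outside the circle.

disjoint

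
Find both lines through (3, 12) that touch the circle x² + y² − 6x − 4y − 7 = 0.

Let a tangent through (3, 12) have slope m. Its distance from (3, 2) must equal 2√5:
[m·(0) − (−10)]² = 20(m² + 1)
m² − 4 = 0, so m = 2 or m = −2.
Through (3, 12) these give 2x − y = −6 and 2x + y = 18.

2x − y = −6 and 2x + y = 18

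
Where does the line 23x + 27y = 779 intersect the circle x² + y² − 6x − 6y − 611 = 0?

From the line, y = (779 − 23x)/27. Substituting:
1258x² − 36482x + 35224 = 0  ⟹  x² − 29x + 28 = 0
x = 28 or x = 1, giving (28, 5) and (1, 28).

(1, 28) and (28, 5)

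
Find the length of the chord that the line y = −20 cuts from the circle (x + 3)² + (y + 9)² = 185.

From the line, y = −20. Substituting:
x² + 6x − 55 = 0
x = 5 or x = −11, giving (5, −20) and (−11, −20).
Chord length = distance between (5, −20) and (−11, −20) = √256 = 16.

16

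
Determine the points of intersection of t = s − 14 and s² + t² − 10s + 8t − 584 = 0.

Express t = s − 14 and substitute into the circle:
2s² − 30s − 500 = 0  ⟹  s² − 15s − 250 = 0
s = 25 or s = −10, giving (25, 11) and (−10, −24).

(−10, −24) and (25, 11)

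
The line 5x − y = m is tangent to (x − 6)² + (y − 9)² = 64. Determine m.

m = 21 ± 8√26

The line touches the circle iff its distance from (6, 9) is 8:
|5·6 − 1·9 − m| / √26 = 8
|m − (21)| = 8√26.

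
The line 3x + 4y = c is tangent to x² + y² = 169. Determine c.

Tangency holds when the distance from the centre (0, 0) to the line equals the radius 13:
|3·0 + 4·0 − c| / √25 = 13
|c| = 13·5, so c = 65 or c = −65.

c = −65 or c = 65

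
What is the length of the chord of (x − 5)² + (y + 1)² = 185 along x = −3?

22

The distance from (5, −1) to the line is 8, and r² = 185.
Chord = 2√(r² − d²) = 2·√(121) = 22.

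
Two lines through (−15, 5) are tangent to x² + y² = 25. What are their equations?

A line y − (5) = m(x − (−15)) is tangent when its distance from (0, 0) is 5:
[m·(15) − (−5)]² = 25(m² + 1)
4m² + 3m = 0, so m = 0 or m = −3/4.
With m = 0: y = 5. With m = −3/4: 3x + 4y = −25.

y = 5 and 3x + 4y = −25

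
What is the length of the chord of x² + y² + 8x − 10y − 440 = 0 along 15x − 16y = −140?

From the line, y = (140 + 15x)/16. Substituting:
481x² + 3848x − 115440 = 0  ⟹  x² + 8x − 240 = 0
x = 12 or x = −20, giving (12, 20) and (−20, −10).
Chord length = distance between (12, 20) and (−20, −10) = √1924 = 2√481.

2√481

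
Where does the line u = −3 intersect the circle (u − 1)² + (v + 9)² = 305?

(−3, −26) and (−3, 8)

The line gives u = −3. Substituting into the circle:
v² + 18v − 208 = 0
v = 8 or v = −26, giving (−3, 8) and (−3, −26).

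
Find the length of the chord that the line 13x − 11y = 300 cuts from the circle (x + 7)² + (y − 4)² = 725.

Express y = (−300 + 13x)/11 and substitute into the circle:
290x² − 7250x + 36540 = 0  ⟹  x² − 25x + 126 = 0
x = 18 or x = 7, giving (18, −6) and (7, −19).
|(18, −6) − (7, −19)| = √((11)² + (13)²) = √290.

√290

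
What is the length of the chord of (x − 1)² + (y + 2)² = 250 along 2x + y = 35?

From the line, y = −2x + 35. Substituting:
5x² − 150x + 1120 = 0  ⟹  x² − 30x + 224 = 0
x = 16 or x = 14, giving (16, 3) and (14, 7).
|(16, 3) − (14, 7)| = √((2)² + (−4)²) = 2√5.

2√5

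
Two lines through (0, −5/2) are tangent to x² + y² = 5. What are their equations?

x − 2y = 5 and x + 2y = −5

Let a tangent through (0, −5/2) have slope m. Its distance from (0, 0) must equal √5:
[m·(0) − (5/2)]² = 5(m² + 1)
4m² − 1 = 0, so m = 1/2 or m = −1/2.
Through (0, −5/2) these give x − 2y = 5 and x + 2y = −5.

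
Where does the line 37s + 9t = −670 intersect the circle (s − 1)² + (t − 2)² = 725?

Express t = (−670 − 37s)/9 and substitute into the circle:
1450s² + 50750s + 414700 = 0  ⟹  s² + 35s + 286 = 0
s = −13 or s = −22, giving (−13, −21) and (−22, 16).

(−22, 16) and (−13, −21)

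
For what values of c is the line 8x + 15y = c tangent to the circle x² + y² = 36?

c = −102 or c = 102

Tangency holds when the distance from the centre (0, 0) to the line equals the radius 6:
|8·0 + 15·0 − c| / √289 = 6
|c| = 6·17, so c = 102 or c = −102.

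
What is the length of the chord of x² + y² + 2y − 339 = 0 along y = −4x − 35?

8√17

Centre (0, −1), r² = 340. Perpendicular distance d from centre to line = |34| / √17 = 34/√17.
Chord = 2√(r² − d²) = 2·√(272) = 8√17.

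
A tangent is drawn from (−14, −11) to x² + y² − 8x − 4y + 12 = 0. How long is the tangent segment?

√485

With centre O = (4, 2), |OP|² = 493 and r² = 8.
By the tangent–radius right angle, tangent length = √(|PO|² − r²) = √485.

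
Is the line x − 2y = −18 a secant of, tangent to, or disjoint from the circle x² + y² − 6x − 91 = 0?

Substituting the line into the circle gives 5x² + 12x − 40 = 0.
Δ = 144 − (−800) = 944.
Two real roots: the line is a secant.

secant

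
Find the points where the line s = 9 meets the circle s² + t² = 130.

The line gives s = 9. Substituting into the circle:
t² − 49 = 0
t = 7 or t = −7, giving (9, 7) and (9, −7).

(9, −7) and (9, 7)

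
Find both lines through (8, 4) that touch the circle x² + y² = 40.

x + 3y = 20 and 3x − y = 20

Write the tangent as mx − y + (4 − m·(8)) = 0 and set its distance from the centre to 2√10:
(−8m − (−4))² = 40(m² + 1)
3m² − 8m − 3 = 0, so m = −1/3 or m = 3.
Through (8, 4) these give x + 3y = 20 and 3x − y = 20.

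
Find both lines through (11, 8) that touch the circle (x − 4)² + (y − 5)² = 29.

2x + 5y = 62 and 5x − 2y = 39

Let a tangent through (11, 8) have slope m. Its distance from (4, 5) must equal √29:
(−7m − (−3))² = 29(m² + 1)
10m² − 21m − 10 = 0, so m = −2/5 or m = 5/2.
With m = −2/5: 2x + 5y = 62. With m = 5/2: 5x − 2y = 39.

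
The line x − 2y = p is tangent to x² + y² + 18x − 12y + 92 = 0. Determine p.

p = −21 ± 5√5

For a tangent, require d(centre, line) = r = 5.
|1·(−9) − 2·6 − p| / √5 = 5
|p − (−21)| = 5√5.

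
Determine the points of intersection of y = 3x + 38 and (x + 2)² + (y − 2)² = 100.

(−12, 2) and (−10, 8)

Substitute y = 3x + 38:
10x² + 220x + 1200 = 0  ⟹  x² + 22x + 120 = 0
x = −10 or x = −12, giving (−10, 8) and (−12, 2).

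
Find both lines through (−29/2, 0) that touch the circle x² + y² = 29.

A line y − (0) = m(x − (−29/2)) is tangent when its distance from (0, 0) is √29:
[m·(29/2) − (0)]² = 29(m² + 1)
25m² − 4 = 0, so m = −2/5 or m = 2/5.
With m = −2/5: 2x + 5y = −29. With m = 2/5: 2x − 5y = −29.

2x + 5y = −29 and 2x − 5y = −29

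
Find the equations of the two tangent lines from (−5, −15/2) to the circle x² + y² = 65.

x + 8y = −65 and 7x + 4y = −65

Let a tangent through (−5, −15/2) have slope m. Its distance from (0, 0) must equal √65:
(5m − (15/2))² = 65(m² + 1)
32m² + 60m + 7 = 0, so m = −1/8 or m = −7/4.
With m = −1/8: x + 8y = −65. With m = −7/4: 7x + 4y = −65.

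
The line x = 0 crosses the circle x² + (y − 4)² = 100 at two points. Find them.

(0, −6) and (0, 14)

The line gives x = 0. Substituting into the circle:
y² − 8y − 84 = 0
y = 14 or y = −6, giving (0, 14) and (0, −6).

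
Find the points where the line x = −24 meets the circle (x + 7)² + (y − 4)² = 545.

The line gives x = −24. Substituting into the circle:
y² − 8y − 240 = 0
y = 20 or y = −12, giving (−24, 20) and (−24, −12).

(−24, −12) and (−24, 20)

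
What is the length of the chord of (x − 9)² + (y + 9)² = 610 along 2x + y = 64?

2√5

The distance from (9, −9) to the line is 55/√5, and r² = 610.
Half the chord is √(r² − d²) = √(5), so the full chord is 2√5.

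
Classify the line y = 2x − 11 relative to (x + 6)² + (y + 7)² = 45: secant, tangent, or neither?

Centre (−6, −7), r² = 45. Distance² from centre to line = (−16)²/5 = 256/5.
Since d² > r², the line lies outside the circle.

neither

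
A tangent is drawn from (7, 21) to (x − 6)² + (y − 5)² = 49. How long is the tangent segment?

4√13

Centre (6, 5), r² = 49. |PO|² = (1)² + (16)² = 257.
The tangent meets the radius at right angles, so tangent² = |PO|² − r² = 257 − 49 = 208.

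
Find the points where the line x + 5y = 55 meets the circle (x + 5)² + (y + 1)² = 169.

Substitute y = (55 − x)/5:
26x² + 130x = 0  ⟹  x² + 5x = 0
x = 0 or x = −5, giving (0, 11) and (−5, 12).

(−5, 12) and (0, 11)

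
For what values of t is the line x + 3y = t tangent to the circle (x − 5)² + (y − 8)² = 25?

For a tangent, require d(centre, line) = r = 5.
|1·5 + 3·8 − t| / √10 = 5
|t − (29)| = 5√10.

t = 29 ± 5√10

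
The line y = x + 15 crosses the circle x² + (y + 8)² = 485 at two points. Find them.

(−22, −7) and (−1, 14)

Substitute y = x + 15:
2x² + 46x + 44 = 0  ⟹  x² + 23x + 22 = 0
x = −1 or x = −22, giving (−1, 14) and (−22, −7).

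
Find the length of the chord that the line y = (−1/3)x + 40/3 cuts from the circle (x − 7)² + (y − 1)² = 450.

12√10

Express y = (40 − x)/3 and substitute into the circle:
10x² − 200x − 2240 = 0  ⟹  x² − 20x − 224 = 0
x = 28 or x = −8, giving (28, 4) and (−8, 16).
Chord length = distance between (28, 4) and (−8, 16) = √1440 = 12√10.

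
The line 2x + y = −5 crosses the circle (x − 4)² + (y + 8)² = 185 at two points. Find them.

(−4, 3) and (8, −21)

From the line, y = −2x − 5. Substituting:
5x² − 20x − 160 = 0  ⟹  x² − 4x − 32 = 0
x = 8 or x = −4, giving (8, −21) and (−4, 3).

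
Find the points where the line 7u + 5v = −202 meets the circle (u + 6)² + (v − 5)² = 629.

(−31, 3) and (−16, −18)

From the line, v = (−202 − 7u)/5. Substituting:
74u² + 3478u + 36704 = 0  ⟹  u² + 47u + 496 = 0
u = −16 or u = −31, giving (−16, −18) and (−31, 3).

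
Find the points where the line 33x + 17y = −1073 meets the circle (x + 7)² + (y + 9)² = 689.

(−32, −1) and (−15, −34)

Express y = (−1073 − 33x)/17 and substitute into the circle:
1378x² + 64766x + 661440 = 0  ⟹  x² + 47x + 480 = 0
x = −15 or x = −32, giving (−15, −34) and (−32, −1).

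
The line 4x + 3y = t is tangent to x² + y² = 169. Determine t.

The line touches the circle iff its distance from (0, 0) is 13:
|4·0 + 3·0 − t| / √25 = 13
|t| = 13·5, so t = 65 or t = −65.

t = −65 or t = 65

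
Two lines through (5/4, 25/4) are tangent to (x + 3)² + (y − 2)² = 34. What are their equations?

5x + 3y = 25 and 3x + 5y = 35

A line y − (25/4) = m(x − (5/4)) is tangent when its distance from (−3, 2) is √34:
(−17/4m − (−17/4))² = 34(m² + 1)
15m² + 34m + 15 = 0, so m = −5/3 or m = −3/5.
With m = −5/3: 5x + 3y = 25. With m = −3/5: 3x + 5y = 35.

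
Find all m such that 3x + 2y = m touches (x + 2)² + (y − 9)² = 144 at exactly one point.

m = 12 ± 12√13

For a tangent, require d(centre, line) = r = 12.
|3·(−2) + 2·9 − m| / √13 = 12
|m − (12)| = 12√13.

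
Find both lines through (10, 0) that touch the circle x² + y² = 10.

x + 3y = 10 and x − 3y = 10

Write the tangent as mx − y + (0 − m·(10)) = 0 and set its distance from the centre to √10:
(−10m − (0))² = 10(m² + 1)
9m² − 1 = 0, so m = −1/3 or m = 1/3.
Through (10, 0) these give x + 3y = 10 and x − 3y = 10.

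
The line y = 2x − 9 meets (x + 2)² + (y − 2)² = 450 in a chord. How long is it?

Centre (−2, 2), r² = 450. Perpendicular distance d from centre to line = |−15| / √5 = 15/√5.
Chord = 2√(r² − d²) = 2·√(405) = 18√5.

18√5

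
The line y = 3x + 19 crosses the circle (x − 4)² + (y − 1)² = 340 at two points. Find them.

(−10, −11) and (0, 19)

Express y = 3x + 19 and substitute into the circle:
10x² + 100x = 0  ⟹  x² + 10x = 0
x = 0 or x = −10, giving (0, 19) and (−10, −11).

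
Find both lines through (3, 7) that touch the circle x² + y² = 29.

Let a tangent through (3, 7) have slope m. Its distance from (0, 0) must equal √29:
[m·(−3) − (−7)]² = 29(m² + 1)
10m² + 21m − 10 = 0, so m = −5/2 or m = 2/5.
Through (3, 7) these give 5x + 2y = 29 and 2x − 5y = −29.

5x + 2y = 29 and 2x − 5y = −29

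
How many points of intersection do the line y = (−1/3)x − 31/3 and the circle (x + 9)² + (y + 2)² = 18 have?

Centre (−9, −2), r² = 18. Distance² from centre to line = (16)²/10 = 128/5.
Since d² > r², the line lies outside the circle.

0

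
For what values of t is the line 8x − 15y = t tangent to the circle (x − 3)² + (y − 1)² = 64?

t = −127 or t = 145

The line touches the circle iff its distance from (3, 1) is 8:
|8·3 − 15·1 − t| / √289 = 8
|t − (9)| = 8·17, so t = 145 or t = −127.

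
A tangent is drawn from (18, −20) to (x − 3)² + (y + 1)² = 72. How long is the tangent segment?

Centre (3, −1), r² = 72. |PO|² = (15)² + (−19)² = 586.
The tangent meets the radius at right angles, so tangent² = |PO|² − r² = 586 − 72 = 514.

√514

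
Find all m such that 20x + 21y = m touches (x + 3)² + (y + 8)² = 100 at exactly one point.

m = −518 or m = 62

Tangency holds when the distance from the centre (−3, −8) to the line equals the radius 10:
|20·(−3) + 21·(−8) − m| / √841 = 10
|m − (−228)| = 10·29, so m = 62 or m = −518.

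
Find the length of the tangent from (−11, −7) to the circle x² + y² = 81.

√89

Centre (0, 0), r² = 81. |PO|² = (−11)² + (−7)² = 170.
By the tangent–radius right angle, tangent length = √(|PO|² − r²) = √89.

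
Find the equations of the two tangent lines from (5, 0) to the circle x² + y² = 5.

Write the tangent as mx − y + (0 − m·(5)) = 0 and set its distance from the centre to √5:
[m·(−5) − (0)]² = 5(m² + 1)
4m² − 1 = 0, so m = 1/2 or m = −1/2.
Through (5, 0) these give x − 2y = 5 and x + 2y = 5.

x − 2y = 5 and x + 2y = 5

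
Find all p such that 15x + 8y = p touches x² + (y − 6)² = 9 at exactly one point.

For a tangent, require d(centre, line) = r = 3.
|15·0 + 8·6 − p| / √289 = 3
|p − (48)| = 3·17, so p = 99 or p = −3.

p = −3 or p = 99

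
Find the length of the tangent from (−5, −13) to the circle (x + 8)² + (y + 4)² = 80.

√10

With centre O = (−8, −4), |OP|² = 90 and r² = 80.
By the tangent–radius right angle, tangent length = √(|PO|² − r²) = √10.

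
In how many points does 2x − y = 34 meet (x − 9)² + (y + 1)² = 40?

Substituting the line into the circle gives 5x² − 150x + 1130 = 0.
Discriminant = (−150)² − 4·5·(1130) = −100 < 0.
No real roots: the line does not meet the circle.

0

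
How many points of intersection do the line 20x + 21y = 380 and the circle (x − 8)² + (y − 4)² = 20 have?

0

d² = (20·8 + 21·4 − (380))²/841 = 18496/841; r² = 20.
Since d² > r², the line lies outside the circle.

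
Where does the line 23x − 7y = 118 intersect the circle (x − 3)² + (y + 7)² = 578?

(−4, −30) and (10, 16)

Express y = (−118 + 23x)/7 and substitute into the circle:
578x² − 3468x − 23120 = 0  ⟹  x² − 6x − 40 = 0
x = 10 or x = −4, giving (10, 16) and (−4, −30).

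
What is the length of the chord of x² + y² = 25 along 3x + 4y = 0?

10

From the line, y = (−3x)/4. Substituting:
25x² − 400 = 0  ⟹  x² − 16 = 0
x = 4 or x = −4, giving (4, −3) and (−4, 3).
|(4, −3) − (−4, 3)| = √((8)² + (−6)²) = 10.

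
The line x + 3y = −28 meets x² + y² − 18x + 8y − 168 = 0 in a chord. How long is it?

Substitute y = (−28 − x)/3:
10x² − 130x − 1400 = 0  ⟹  x² − 13x − 140 = 0
x = 20 or x = −7, giving (20, −16) and (−7, −7).
Chord length = distance between (20, −16) and (−7, −7) = √810 = 9√10.

9√10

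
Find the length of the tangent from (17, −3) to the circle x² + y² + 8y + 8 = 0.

With centre O = (0, −4), |OP|² = 290 and r² = 8.
The tangent meets the radius at right angles, so tangent² = |PO|² − r² = 290 − 8 = 282.

√282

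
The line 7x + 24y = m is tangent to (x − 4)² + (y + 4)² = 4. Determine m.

For a tangent, require d(centre, line) = r = 2.
|7·4 + 24·(−4) − m| / √625 = 2
|m − (−68)| = 2·25, so m = −18 or m = −118.

m = −118 or m = −18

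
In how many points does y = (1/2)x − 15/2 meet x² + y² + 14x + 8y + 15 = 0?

Substituting the line into the circle gives 5x² + 42x + 45 = 0.
Δ = 1764 − 900 = 864.
Two real roots: the line is a secant.

2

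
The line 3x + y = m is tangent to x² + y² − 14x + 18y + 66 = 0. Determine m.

m = 12 ± 8√10

For a tangent, require d(centre, line) = r = 8.
|3·7 + 1·(−9) − m| / √10 = 8
|m − (12)| = 8√10.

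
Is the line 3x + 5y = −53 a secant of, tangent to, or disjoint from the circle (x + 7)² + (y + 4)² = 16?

secant

d² = (3·(−7) + 5·(−4) − (−53))²/34 = 72/17; r² = 16.
Since d² < r², the line cuts the circle twice.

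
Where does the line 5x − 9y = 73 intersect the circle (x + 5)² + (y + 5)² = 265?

(−16, −17) and (11, −2)

From the line, y = (−73 + 5x)/9. Substituting:
106x² + 530x − 18656 = 0  ⟹  x² + 5x − 176 = 0
x = 11 or x = −16, giving (11, −2) and (−16, −17).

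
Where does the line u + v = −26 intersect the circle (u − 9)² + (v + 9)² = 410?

Substitute v = −u − 26:
2u² + 16u − 40 = 0  ⟹  u² + 8u − 20 = 0
u = 2 or u = −10, giving (2, −28) and (−10, −16).

(−10, −16) and (2, −28)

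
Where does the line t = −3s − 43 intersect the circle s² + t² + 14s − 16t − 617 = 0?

(−24, 29) and (−8, −19)

Express t = −3s − 43 and substitute into the circle:
10s² + 320s + 1920 = 0  ⟹  s² + 32s + 192 = 0
s = −8 or s = −24, giving (−8, −19) and (−24, 29).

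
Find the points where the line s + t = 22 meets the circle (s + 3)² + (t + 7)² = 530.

Express t = −s + 22 and substitute into the circle:
2s² − 52s + 320 = 0  ⟹  s² − 26s + 160 = 0
s = 16 or s = 10, giving (16, 6) and (10, 12).

(10, 12) and (16, 6)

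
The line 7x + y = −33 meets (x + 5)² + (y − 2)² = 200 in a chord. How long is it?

The distance from (−5, 2) to the line is 0/√50, and r² = 200.
Chord = 2√(r² − d²) = 2·√(200) = 20√2.

20√2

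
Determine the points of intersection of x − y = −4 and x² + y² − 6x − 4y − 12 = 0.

Substitute y = x + 4:
2x² − 2x − 12 = 0  ⟹  x² − x − 6 = 0
x = 3 or x = −2, giving (3, 7) and (−2, 2).

(−2, 2) and (3, 7)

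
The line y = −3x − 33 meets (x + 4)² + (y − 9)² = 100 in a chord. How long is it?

2√10

The distance from (−4, 9) to the line is 30/√10, and r² = 100.
Half the chord is √(r² − d²) = √(10), so the full chord is 2√10.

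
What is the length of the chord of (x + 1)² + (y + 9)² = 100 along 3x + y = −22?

From the line, y = −3x − 22. Substituting:
10x² + 80x + 70 = 0  ⟹  x² + 8x + 7 = 0
x = −1 or x = −7, giving (−1, −19) and (−7, −1).
Chord length = distance between (−1, −19) and (−7, −1) = √360 = 6√10.

6√10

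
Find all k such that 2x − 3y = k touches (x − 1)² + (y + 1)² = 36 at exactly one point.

The line touches the circle iff its distance from (1, −1) is 6:
|2·1 − 3·(−1) − k| / √13 = 6
|k − (5)| = 6√13.

k = 5 ± 6√13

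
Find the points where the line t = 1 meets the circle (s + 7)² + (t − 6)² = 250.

From the line, t = 1. Substituting:
s² + 14s − 176 = 0
s = 8 or s = −22, giving (8, 1) and (−22, 1).

(−22, 1) and (8, 1)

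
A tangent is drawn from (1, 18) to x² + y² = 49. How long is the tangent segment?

With centre O = (0, 0), |OP|² = 325 and r² = 49.
By the tangent–radius right angle, tangent length = √(|PO|² − r²) = √276 = 2√69.

2√69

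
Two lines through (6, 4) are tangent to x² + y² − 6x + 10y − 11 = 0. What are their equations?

A line y − (4) = m(x − (6)) is tangent when its distance from (3, −5) is 3√5:
[m·(−3) − (−9)]² = 45(m² + 1)
2m² + 3m − 2 = 0, so m = 1/2 or m = −2.
Through (6, 4) these give x − 2y = −2 and 2x + y = 16.

x − 2y = −2 and 2x + y = 16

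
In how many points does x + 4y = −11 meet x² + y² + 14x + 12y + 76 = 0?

0

Centre (−7, −6), r² = 9. Distance² from centre to line = (−20)²/17 = 400/17.
Since d² > r², the line lies outside the circle.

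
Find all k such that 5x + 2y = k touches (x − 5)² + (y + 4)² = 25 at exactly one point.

k = 17 ± 5√29

Tangency holds when the distance from the centre (5, −4) to the line equals the radius 5:
|5·5 + 2·(−4) − k| / √29 = 5
|k − (17)| = 5√29.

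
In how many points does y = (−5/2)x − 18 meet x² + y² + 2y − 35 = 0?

Centre (0, −1), r² = 36. Distance² from centre to line = (34)²/29 = 1156/29.
Since d² > r², the line lies outside the circle.

0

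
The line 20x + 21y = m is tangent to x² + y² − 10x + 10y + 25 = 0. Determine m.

For a tangent, require d(centre, line) = r = 5.
|20·5 + 21·(−5) − m| / √841 = 5
|m − (−5)| = 5·29, so m = 140 or m = −150.

m = −150 or m = 140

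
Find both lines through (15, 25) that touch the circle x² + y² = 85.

9x − 2y = 85 and 6x − 7y = −85

Write the tangent as mx − y + (25 − m·(15)) = 0 and set its distance from the centre to √85:
[m·(−15) − (−25)]² = 85(m² + 1)
14m² − 75m + 54 = 0, so m = 9/2 or m = 6/7.
With m = 9/2: 9x − 2y = 85. With m = 6/7: 6x − 7y = −85.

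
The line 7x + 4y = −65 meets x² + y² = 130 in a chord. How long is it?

2√65

Express y = (−65 − 7x)/4 and substitute into the circle:
65x² + 910x + 2145 = 0  ⟹  x² + 14x + 33 = 0
x = −3 or x = −11, giving (−3, −11) and (−11, 3).
Chord length = distance between (−3, −11) and (−11, 3) = √260 = 2√65.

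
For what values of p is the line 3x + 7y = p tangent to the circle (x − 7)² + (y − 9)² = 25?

p = 84 ± 5√58

For a tangent, require d(centre, line) = r = 5.
|3·7 + 7·9 − p| / √58 = 5
|p − (84)| = 5√58.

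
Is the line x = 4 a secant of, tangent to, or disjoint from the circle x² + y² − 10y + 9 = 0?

tangent

Centre (0, 5), r² = 16. Distance² from centre to line = (−4)² = 16.
Since d² = r², the line is tangent.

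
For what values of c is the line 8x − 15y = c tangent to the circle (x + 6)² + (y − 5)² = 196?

The line touches the circle iff its distance from (−6, 5) is 14:
|8·(−6) − 15·5 − c| / √289 = 14
|c − (−123)| = 14·17, so c = 115 or c = −361.

c = −361 or c = 115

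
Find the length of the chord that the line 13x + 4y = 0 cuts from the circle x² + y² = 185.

2√185

Centre (0, 0), r² = 185. Perpendicular distance d from centre to line = |0| / √185 = 0/√185.
Chord = 2√(r² − d²) = 2·√(185) = 2√185.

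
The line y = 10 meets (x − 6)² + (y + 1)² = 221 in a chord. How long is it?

20

Express y = 10 and substitute into the circle:
x² − 12x − 64 = 0
x = 16 or x = −4, giving (16, 10) and (−4, 10).
|(16, 10) − (−4, 10)| = √((20)² + (0)²) = 20.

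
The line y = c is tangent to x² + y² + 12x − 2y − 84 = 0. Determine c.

c = −10 or c = 12

The line touches the circle iff its distance from (−6, 1) is 11:
|0·(−6) + 1·1 − c| / √1 = 11
|c − (1)| = 11, so c = 12 or c = −10.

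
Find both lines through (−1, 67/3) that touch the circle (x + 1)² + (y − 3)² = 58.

7x − 3y = −74 and 7x + 3y = 60

Let a tangent through (−1, 67/3) have slope m. Its distance from (−1, 3) must equal √58:
(0m − (−58/3))² = 58(m² + 1)
9m² − 49 = 0, so m = 7/3 or m = −7/3.
Through (−1, 67/3) these give 7x − 3y = −74 and 7x + 3y = 60.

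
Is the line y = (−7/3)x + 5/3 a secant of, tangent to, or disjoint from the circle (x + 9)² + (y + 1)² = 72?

Substituting the line into the circle gives 58x² + 50x + 145 = 0.
Δ = 2500 − 33640 = −31140.
No real roots: the line does not meet the circle.

disjoint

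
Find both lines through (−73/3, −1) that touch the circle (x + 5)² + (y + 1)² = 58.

3x − 7y = −66 and 3x + 7y = −80

Let a tangent through (−73/3, −1) have slope m. Its distance from (−5, −1) must equal √58:
(58/3m − (0))² = 58(m² + 1)
49m² − 9 = 0, so m = 3/7 or m = −3/7.
With m = 3/7: 3x − 7y = −66. With m = −3/7: 3x + 7y = −80.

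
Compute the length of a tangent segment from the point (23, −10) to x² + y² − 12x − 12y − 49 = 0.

2√106

With centre O = (6, 6), |OP|² = 545 and r² = 121.
The tangent meets the radius at right angles, so tangent² = |PO|² − r² = 545 − 121 = 424.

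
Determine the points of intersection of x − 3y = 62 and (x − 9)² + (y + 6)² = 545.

(−7, −23) and (32, −10)

From the line, y = (−62 + x)/3. Substituting:
10x² − 250x − 2240 = 0  ⟹  x² − 25x − 224 = 0
x = 32 or x = −7, giving (32, −10) and (−7, −23).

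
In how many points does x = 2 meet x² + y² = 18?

2

Substituting the line into the circle gives y² − 14 = 0.
Δ = 0 − (−56) = 56.
Two real roots: the line is a secant.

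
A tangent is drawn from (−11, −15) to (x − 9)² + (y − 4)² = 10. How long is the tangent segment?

The centre is (9, 4) and r = √10. The square of the distance from P to the centre is 400 + 361 = 761.
The tangent meets the radius at right angles, so tangent² = |PO|² − r² = 761 − 10 = 751.

√751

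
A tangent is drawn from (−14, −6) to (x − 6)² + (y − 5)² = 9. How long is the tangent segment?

The centre is (6, 5) and r = 3. The square of the distance from P to the centre is 400 + 121 = 521.
By the tangent–radius right angle, tangent length = √(|PO|² − r²) = √512 = 16√2.

16√2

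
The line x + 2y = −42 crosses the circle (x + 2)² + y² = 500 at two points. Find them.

From the line, y = (−42 − x)/2. Substituting:
5x² + 100x − 220 = 0  ⟹  x² + 20x − 44 = 0
x = 2 or x = −22, giving (2, −22) and (−22, −10).

(−22, −10) and (2, −22)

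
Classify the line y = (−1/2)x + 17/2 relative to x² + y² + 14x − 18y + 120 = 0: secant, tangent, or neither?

secant

Substituting the line into the circle gives 5x² + 58x + 157 = 0.
Δ = 3364 − 3140 = 224.
Two real roots: the line is a secant.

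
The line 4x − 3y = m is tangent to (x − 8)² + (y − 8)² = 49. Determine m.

m = −27 or m = 43

For a tangent, require d(centre, line) = r = 7.
|4·8 − 3·8 − m| / √25 = 7
|m − (8)| = 7·5, so m = 43 or m = −27.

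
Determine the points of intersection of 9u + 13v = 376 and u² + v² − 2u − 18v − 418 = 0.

Express v = (376 − 9u)/13 and substitute into the circle:
250u² − 5000u − 17250 = 0  ⟹  u² − 20u − 69 = 0
u = 23 or u = −3, giving (23, 13) and (−3, 31).

(−3, 31) and (23, 13)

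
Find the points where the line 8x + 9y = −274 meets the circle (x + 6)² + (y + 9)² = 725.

(−32, −2) and (4, −34)

From the line, y = (−274 − 8x)/9. Substituting:
145x² + 4060x − 18560 = 0  ⟹  x² + 28x − 128 = 0
x = 4 or x = −32, giving (4, −34) and (−32, −2).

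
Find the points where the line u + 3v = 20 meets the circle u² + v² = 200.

Substitute v = (20 − u)/3:
10u² − 40u − 1400 = 0  ⟹  u² − 4u − 140 = 0
u = 14 or u = −10, giving (14, 2) and (−10, 10).

(−10, 10) and (14, 2)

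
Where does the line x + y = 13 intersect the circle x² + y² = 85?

(6, 7) and (7, 6)

From the line, y = −x + 13. Substituting:
2x² − 26x + 84 = 0  ⟹  x² − 13x + 42 = 0
x = 7 or x = 6, giving (7, 6) and (6, 7).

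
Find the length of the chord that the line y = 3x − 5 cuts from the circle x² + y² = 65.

Substitute y = 3x − 5:
10x² − 30x − 40 = 0  ⟹  x² − 3x − 4 = 0
x = 4 or x = −1, giving (4, 7) and (−1, −8).
|(4, 7) − (−1, −8)| = √((5)² + (15)²) = 5√10.

5√10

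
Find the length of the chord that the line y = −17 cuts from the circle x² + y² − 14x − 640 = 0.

40

The distance from (7, 0) to the line is 17, and r² = 689.
Chord = 2√(r² − d²) = 2·√(400) = 40.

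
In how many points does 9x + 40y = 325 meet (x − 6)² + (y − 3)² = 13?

d² = (9·6 + 40·3 − (325))²/1681 = 22801/1681; r² = 13.
Since d² > r², the line lies outside the circle.

0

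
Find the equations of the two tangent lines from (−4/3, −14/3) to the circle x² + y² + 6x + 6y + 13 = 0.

2x − y = 2 and x − 2y = 8

A line y − (−14/3) = m(x − (−4/3)) is tangent when its distance from (−3, −3) is √5:
[m·(−5/3) − (5/3)]² = 5(m² + 1)
2m² − 5m + 2 = 0, so m = 2 or m = 1/2.
With m = 2: 2x − y = 2. With m = 1/2: x − 2y = 8.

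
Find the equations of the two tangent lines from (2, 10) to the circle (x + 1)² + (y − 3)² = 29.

2x − 5y = −46 and 5x + 2y = 30

Write the tangent as mx − y + (10 − m·(2)) = 0 and set its distance from the centre to √29:
(−3m − (−7))² = 29(m² + 1)
10m² + 21m − 10 = 0, so m = 2/5 or m = −5/2.
Through (2, 10) these give 2x − 5y = −46 and 5x + 2y = 30.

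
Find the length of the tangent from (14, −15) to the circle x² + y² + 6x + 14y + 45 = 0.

2√85

Centre (−3, −7), r² = 13. |PO|² = (17)² + (−8)² = 353.
The tangent meets the radius at right angles, so tangent² = |PO|² − r² = 353 − 13 = 340.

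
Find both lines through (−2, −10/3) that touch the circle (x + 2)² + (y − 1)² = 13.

2x − 3y = 6 and 2x + 3y = −14

Let a tangent through (−2, −10/3) have slope m. Its distance from (−2, 1) must equal √13:
(0m − (13/3))² = 13(m² + 1)
9m² − 4 = 0, so m = 2/3 or m = −2/3.
Through (−2, −10/3) these give 2x − 3y = 6 and 2x + 3y = −14.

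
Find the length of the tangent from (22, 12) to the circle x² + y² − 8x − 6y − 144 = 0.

Centre (4, 3), r² = 169. |PO|² = (18)² + (9)² = 405.
Power of the point: PT² = |PO|² − r² = 236, so PT = 2√59.

2√59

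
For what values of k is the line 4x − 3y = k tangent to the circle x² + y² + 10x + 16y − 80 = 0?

The line touches the circle iff its distance from (−5, −8) is 13:
|4·(−5) − 3·(−8) − k| / √25 = 13
|k − (4)| = 13·5, so k = 69 or k = −61.

k = −61 or k = 69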